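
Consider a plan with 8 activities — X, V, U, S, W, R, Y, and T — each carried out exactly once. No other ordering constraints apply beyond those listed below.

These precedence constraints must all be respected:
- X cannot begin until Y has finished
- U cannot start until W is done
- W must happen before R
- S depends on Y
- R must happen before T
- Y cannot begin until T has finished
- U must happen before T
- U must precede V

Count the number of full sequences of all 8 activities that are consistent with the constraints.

22

Only W has no prerequisites, so it must go first.
Counting all ways to extend the partial order to a total order gives 22.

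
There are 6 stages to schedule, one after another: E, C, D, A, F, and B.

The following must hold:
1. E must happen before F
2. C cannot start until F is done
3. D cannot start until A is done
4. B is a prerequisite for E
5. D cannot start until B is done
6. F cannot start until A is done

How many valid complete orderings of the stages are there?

11

The stages with no prerequisites are A, B; any of them can be placed first.
Counting all ways to extend the partial order to a total order gives 11.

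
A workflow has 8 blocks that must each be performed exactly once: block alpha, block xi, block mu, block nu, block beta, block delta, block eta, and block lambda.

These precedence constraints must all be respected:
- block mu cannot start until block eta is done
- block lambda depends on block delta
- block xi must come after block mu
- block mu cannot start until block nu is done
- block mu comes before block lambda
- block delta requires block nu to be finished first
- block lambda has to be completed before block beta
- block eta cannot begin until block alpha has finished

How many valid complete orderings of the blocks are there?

30

The blocks with no prerequisites are block alpha, block nu; any of them can be placed first.
Enumerating by repeatedly choosing an available block (one whose prerequisites are all placed) gives 30 distinct complete orderings.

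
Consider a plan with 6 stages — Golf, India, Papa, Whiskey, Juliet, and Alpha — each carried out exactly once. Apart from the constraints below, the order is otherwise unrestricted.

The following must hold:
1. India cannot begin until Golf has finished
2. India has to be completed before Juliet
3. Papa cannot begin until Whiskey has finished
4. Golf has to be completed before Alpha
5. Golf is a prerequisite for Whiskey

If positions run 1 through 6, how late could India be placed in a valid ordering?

The only stage forced after India (directly or by a chain) is Juliet.
With 1 mandatory successor out of 6 stages total, the latest slot for India is 6−1 = 5, and it's reachable by doing all non-successors before India.

5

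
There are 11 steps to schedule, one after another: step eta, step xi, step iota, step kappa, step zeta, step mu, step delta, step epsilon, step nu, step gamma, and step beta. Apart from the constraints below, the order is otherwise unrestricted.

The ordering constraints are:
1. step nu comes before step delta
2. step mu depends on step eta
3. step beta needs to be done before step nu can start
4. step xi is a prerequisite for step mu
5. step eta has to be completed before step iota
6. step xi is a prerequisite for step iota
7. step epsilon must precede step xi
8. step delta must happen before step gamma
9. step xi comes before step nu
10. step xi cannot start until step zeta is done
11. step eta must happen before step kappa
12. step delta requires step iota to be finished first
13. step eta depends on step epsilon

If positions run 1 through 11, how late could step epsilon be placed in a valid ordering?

The steps that are forced after step epsilon, directly or by a chain of constraints, are step eta, step xi, step iota, step kappa, step mu, step delta, step nu, step gamma. That's 8 steps.
So at least 8 steps follow step epsilon, putting step epsilon no later than position 3. That position is achievable by scheduling everything else first.

3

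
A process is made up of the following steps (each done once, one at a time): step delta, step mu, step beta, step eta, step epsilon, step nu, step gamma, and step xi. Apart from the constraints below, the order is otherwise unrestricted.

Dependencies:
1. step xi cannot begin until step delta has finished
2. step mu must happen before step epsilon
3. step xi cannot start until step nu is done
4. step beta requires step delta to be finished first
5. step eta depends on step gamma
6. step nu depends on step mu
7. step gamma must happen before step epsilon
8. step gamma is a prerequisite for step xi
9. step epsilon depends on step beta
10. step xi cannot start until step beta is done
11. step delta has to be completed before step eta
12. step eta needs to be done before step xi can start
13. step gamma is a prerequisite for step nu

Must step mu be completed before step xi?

Yes

There is a constraint chain step mu → step nu → step xi.
So step mu must precede step xi in any valid ordering.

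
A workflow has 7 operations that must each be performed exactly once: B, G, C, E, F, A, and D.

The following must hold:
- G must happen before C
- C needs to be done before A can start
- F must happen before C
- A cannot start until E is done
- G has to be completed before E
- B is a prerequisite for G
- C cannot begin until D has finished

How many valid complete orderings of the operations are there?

32

The operations with no prerequisites are B, F, D; any of them can be placed first.
Counting all ways to extend the partial order to a total order gives 32.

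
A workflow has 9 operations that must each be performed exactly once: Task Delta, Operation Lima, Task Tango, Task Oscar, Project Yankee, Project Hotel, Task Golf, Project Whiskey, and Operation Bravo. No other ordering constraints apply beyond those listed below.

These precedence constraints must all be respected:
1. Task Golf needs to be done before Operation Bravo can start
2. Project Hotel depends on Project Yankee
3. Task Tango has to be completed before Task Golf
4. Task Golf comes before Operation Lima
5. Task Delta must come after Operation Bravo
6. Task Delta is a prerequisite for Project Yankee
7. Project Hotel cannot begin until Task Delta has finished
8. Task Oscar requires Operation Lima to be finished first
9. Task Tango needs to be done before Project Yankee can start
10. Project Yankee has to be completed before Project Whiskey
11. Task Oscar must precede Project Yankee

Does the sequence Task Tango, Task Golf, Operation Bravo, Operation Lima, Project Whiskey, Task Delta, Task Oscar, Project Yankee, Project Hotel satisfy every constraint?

The sequence places Project Whiskey ahead of Project Yankee.
Since Project Yankee is required before Project Whiskey, the ordering is invalid.

No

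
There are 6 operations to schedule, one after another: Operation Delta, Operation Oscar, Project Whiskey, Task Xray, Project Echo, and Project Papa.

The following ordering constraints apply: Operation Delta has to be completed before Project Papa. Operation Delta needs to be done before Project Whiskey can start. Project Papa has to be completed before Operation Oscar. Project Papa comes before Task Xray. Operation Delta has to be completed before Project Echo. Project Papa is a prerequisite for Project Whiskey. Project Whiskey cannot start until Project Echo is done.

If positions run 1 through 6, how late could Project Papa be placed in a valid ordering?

3

Following every chain forward from Project Papa, the operations that must come later are Operation Oscar, Project Whiskey, Task Xray — 3 of them.
So at least 3 operations follow Project Papa, putting Project Papa no later than position 3. That position is achievable by scheduling everything else first.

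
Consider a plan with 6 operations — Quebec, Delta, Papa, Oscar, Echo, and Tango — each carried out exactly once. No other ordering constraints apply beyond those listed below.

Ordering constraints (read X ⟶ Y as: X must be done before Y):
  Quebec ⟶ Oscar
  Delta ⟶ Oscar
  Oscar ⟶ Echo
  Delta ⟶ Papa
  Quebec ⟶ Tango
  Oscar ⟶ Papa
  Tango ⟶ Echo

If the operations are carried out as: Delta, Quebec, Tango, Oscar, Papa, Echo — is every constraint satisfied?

Yes

Going through the constraints one by one, each required predecessor appears earlier in the sequence than its dependent — e.g. Delta (position 1) is before Papa (position 5), as required.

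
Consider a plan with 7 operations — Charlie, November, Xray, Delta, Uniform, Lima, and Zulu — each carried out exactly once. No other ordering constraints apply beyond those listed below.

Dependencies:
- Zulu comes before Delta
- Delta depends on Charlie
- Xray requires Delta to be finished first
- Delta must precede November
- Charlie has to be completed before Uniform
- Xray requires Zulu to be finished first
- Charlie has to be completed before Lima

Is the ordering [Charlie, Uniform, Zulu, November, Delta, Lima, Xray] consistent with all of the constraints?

No

In the proposed order, November appears before Delta.
Since Delta is required before November, the ordering is invalid.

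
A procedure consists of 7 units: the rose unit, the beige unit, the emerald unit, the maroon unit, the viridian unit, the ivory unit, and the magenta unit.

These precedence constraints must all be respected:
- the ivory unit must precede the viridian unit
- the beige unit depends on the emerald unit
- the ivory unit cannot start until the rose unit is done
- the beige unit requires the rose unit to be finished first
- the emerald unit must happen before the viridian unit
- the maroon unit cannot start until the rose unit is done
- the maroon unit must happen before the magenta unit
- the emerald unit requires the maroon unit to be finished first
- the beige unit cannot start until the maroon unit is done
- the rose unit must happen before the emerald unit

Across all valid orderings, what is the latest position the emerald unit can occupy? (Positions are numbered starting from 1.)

The units that are forced after the emerald unit, directly or by a chain of constraints, are the beige unit, the viridian unit. That's 2 units.
With 2 mandatory successors out of 7 units total, the latest slot for the emerald unit is 7−2 = 5, and it's reachable by doing all non-successors before the emerald unit.

5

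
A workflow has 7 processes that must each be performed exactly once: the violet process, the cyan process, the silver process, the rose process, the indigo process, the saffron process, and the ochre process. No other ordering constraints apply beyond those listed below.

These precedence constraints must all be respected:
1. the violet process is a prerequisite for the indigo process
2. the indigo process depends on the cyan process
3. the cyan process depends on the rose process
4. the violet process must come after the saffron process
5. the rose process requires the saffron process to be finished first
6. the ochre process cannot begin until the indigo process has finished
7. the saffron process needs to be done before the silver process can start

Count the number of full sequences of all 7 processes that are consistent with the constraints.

The saffron process is the only process with nothing required before it, so every ordering starts there.
Counting all ways to extend the partial order to a total order gives 18.

18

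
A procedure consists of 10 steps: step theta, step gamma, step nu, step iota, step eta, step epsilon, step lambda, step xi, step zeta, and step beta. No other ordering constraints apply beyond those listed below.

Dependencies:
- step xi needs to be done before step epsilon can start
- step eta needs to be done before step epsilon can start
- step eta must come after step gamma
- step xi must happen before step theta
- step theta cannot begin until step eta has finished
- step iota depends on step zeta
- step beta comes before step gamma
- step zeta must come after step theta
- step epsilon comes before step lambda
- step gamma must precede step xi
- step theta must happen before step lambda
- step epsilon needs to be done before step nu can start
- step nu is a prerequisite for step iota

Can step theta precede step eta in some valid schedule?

No

The constraints give a chain step eta → step theta, which forces step eta before step theta.
So no valid ordering can have step theta before step eta.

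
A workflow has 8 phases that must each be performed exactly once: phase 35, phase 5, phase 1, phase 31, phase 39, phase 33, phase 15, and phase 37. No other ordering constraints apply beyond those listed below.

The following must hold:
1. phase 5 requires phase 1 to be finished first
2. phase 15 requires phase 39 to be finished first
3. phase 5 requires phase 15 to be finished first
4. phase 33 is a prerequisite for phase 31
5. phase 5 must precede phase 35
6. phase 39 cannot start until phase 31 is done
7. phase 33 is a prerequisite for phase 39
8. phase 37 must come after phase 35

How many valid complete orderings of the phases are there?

5

2 phases have no prerequisites (phase 1, phase 33), so any of them could come first.
Enumerating by repeatedly choosing an available phase (one whose prerequisites are all placed) gives 5 distinct complete orderings.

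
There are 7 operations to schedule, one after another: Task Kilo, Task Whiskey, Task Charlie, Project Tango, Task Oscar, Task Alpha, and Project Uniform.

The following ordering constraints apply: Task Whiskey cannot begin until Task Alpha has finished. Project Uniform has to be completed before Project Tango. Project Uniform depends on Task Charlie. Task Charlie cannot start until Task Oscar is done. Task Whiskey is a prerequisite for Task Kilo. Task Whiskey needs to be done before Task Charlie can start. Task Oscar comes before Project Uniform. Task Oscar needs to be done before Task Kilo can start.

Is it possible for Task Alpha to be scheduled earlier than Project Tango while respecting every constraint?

Task Alpha is actually forced before Project Tango by the constraints, so certainly some valid ordering has Task Alpha first.

Yes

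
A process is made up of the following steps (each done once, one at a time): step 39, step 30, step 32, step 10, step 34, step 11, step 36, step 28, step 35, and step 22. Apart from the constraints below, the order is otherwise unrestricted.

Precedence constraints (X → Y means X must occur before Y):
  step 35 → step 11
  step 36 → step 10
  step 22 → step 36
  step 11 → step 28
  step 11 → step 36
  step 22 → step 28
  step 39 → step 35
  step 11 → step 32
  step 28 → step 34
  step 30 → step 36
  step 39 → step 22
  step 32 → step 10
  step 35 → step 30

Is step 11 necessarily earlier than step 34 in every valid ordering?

Following the dependencies: step 11 → step 28 → step 34.
That forces step 11 before step 34 in every valid schedule.

Yes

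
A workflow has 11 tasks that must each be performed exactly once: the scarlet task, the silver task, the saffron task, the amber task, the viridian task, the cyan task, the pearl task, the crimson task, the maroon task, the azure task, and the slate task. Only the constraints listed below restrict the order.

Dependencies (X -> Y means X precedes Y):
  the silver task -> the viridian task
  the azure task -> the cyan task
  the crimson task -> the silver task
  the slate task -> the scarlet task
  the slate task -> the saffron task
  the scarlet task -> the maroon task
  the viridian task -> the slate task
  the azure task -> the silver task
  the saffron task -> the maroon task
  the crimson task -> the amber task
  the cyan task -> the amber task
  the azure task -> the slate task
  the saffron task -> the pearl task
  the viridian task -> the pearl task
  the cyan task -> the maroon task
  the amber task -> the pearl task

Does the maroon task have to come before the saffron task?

No

In fact the dependencies run the other way: the saffron task → the maroon task.
So the maroon task never precedes the saffron task.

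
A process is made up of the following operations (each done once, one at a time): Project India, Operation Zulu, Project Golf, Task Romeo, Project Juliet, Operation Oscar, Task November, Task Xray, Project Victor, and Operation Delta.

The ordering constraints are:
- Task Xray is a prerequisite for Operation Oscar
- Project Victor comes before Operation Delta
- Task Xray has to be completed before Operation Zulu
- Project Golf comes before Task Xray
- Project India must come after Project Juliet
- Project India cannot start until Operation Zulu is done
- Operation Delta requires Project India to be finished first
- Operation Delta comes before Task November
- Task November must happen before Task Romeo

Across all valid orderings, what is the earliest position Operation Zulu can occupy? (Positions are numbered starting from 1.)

Working backwards through the constraints from Operation Zulu, its full set of required predecessors is Project Golf, Task Xray — 2 of them.
With 2 mandatory predecessors, the earliest Operation Zulu can sit is position 2+1 = 3, and placing just those 2 first achieves it.

3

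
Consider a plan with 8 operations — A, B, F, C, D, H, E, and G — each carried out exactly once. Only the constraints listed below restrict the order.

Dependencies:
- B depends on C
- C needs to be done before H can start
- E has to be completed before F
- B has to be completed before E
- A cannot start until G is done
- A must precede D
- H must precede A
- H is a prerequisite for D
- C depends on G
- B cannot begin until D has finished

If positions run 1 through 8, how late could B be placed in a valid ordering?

6

The operations that are forced after B, directly or by a chain of constraints, are F, E. That's 2 operations.
So at least 2 operations follow B, putting B no later than position 6. That position is achievable by scheduling everything else first.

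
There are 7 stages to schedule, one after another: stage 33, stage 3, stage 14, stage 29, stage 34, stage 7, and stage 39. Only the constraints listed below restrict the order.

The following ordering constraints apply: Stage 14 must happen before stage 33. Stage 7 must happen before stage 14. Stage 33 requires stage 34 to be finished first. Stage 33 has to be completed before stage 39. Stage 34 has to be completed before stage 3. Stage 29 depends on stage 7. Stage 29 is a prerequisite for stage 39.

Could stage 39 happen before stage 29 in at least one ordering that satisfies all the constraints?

There is a dependency chain stage 29 → stage 39, so stage 39 always comes after stage 29.
So no valid ordering can have stage 39 before stage 29.

No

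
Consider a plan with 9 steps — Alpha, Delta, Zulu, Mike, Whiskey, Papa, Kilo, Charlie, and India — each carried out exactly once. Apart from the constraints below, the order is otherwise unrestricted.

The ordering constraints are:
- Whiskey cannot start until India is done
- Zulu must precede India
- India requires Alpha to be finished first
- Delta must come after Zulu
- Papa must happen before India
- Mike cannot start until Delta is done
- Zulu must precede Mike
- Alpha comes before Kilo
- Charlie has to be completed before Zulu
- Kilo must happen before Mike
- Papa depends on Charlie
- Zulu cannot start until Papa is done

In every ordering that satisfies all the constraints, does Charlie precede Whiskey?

Yes

Chaining the stated constraints: Charlie → Zulu → India → Whiskey.
So Charlie must precede Whiskey in any valid ordering.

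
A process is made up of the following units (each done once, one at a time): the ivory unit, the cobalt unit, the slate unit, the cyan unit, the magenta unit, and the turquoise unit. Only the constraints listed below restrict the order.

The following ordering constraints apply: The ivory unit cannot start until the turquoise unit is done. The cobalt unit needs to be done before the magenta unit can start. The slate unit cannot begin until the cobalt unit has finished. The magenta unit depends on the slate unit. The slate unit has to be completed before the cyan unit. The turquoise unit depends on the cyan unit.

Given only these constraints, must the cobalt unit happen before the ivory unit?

Chaining the stated constraints: the cobalt unit → the slate unit → the cyan unit → the turquoise unit → the ivory unit.
So the cobalt unit must precede the ivory unit in any valid ordering.

Yes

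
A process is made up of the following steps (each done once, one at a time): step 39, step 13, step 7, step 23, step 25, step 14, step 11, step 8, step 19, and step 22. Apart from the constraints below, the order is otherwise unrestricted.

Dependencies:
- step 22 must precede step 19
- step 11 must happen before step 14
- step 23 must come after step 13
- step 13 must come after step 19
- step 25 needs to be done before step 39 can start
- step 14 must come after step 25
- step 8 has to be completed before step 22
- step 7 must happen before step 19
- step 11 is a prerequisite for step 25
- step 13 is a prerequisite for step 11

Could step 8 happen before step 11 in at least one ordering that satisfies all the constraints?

Yes

The constraints force step 8 before step 11, so yes — every valid ordering has step 8 earlier.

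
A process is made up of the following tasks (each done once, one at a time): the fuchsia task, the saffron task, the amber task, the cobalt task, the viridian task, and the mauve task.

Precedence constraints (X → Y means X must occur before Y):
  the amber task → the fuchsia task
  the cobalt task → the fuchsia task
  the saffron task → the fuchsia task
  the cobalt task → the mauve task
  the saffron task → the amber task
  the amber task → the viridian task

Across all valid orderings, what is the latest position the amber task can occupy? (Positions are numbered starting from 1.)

Following every chain forward from the amber task, the tasks that must come later are the fuchsia task, the viridian task — 2 of them.
So at least 2 tasks follow the amber task, putting the amber task no later than position 4. That position is achievable by scheduling everything else first.

4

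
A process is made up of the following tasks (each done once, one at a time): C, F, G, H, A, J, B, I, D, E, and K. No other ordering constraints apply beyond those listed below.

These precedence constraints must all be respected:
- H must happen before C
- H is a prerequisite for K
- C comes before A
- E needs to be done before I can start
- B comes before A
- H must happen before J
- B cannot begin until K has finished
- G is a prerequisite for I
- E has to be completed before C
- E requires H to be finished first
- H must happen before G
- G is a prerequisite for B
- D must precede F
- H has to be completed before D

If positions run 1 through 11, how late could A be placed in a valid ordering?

A has no required successors, so nothing stops it from going last (position 11).

11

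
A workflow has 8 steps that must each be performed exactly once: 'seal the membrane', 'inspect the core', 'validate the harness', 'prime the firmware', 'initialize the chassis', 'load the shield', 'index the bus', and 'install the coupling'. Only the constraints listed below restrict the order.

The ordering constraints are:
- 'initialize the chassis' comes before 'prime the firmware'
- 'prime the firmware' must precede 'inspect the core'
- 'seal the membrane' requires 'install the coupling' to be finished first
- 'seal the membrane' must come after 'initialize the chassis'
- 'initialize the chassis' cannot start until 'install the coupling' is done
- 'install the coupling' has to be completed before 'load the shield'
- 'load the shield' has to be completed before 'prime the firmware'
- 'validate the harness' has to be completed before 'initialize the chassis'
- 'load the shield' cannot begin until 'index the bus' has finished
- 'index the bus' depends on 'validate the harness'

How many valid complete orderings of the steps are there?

31

2 steps have no prerequisites ('validate the harness', 'install the coupling'), so any of them could come first.
Counting all ways to extend the partial order to a total order gives 31.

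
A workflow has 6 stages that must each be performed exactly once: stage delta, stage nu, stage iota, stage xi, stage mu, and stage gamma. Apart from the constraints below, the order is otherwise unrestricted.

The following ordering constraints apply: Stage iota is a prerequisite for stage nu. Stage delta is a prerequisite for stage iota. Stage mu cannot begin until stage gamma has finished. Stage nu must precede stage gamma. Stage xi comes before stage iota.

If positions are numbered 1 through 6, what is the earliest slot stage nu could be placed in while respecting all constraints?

The stages that are forced before stage nu, directly or transitively, are stage delta, stage iota, stage xi. That's 3 stages.
With 3 mandatory predecessors, the earliest stage nu can sit is position 3+1 = 4, and placing just those 3 first achieves it.

4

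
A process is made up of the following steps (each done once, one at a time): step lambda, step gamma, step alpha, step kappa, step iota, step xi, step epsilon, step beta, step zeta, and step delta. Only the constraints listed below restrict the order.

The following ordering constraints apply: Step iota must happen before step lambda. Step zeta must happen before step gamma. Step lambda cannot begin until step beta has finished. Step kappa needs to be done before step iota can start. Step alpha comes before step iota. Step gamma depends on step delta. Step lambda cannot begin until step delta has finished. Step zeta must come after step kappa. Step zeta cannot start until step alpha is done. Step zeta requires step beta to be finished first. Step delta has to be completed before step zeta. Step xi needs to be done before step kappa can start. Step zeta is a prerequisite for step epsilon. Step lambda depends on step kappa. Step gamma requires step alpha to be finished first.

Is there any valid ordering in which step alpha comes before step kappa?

The constraints leave step alpha and step kappa unordered relative to each other; nothing requires step kappa earlier.
That means at least one valid schedule has step alpha before step kappa.

Yes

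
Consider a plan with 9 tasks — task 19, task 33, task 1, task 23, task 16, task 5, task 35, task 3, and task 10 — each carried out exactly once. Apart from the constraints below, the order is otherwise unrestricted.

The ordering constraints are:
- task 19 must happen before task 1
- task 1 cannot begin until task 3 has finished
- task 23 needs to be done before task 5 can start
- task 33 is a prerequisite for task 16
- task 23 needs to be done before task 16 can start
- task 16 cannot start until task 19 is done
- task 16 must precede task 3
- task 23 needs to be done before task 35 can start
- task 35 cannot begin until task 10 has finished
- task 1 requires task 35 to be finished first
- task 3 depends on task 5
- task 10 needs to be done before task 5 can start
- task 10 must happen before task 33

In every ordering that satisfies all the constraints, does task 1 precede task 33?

In fact the dependencies run the other way: task 33 → task 16 → task 3 → task 1.
So task 1 never precedes task 33.

No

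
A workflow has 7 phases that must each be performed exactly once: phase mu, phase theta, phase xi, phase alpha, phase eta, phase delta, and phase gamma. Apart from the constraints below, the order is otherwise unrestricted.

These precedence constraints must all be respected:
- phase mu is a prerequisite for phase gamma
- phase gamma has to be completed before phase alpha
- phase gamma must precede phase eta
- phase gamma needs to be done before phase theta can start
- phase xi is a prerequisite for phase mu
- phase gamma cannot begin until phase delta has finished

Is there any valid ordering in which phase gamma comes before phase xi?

There is a dependency chain phase xi → phase mu → phase gamma, so phase gamma always comes after phase xi.
So no valid ordering can have phase gamma before phase xi.

No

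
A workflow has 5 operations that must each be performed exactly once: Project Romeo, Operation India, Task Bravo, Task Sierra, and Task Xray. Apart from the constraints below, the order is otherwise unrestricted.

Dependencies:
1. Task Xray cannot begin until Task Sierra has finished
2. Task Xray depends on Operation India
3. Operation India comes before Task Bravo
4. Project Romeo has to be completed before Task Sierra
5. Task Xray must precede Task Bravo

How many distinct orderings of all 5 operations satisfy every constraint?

2 operations have no prerequisites (Project Romeo, Operation India), so any of them could come first.
Systematically extending each partial ordering one operation at a time and counting, there are 3 complete orderings.

3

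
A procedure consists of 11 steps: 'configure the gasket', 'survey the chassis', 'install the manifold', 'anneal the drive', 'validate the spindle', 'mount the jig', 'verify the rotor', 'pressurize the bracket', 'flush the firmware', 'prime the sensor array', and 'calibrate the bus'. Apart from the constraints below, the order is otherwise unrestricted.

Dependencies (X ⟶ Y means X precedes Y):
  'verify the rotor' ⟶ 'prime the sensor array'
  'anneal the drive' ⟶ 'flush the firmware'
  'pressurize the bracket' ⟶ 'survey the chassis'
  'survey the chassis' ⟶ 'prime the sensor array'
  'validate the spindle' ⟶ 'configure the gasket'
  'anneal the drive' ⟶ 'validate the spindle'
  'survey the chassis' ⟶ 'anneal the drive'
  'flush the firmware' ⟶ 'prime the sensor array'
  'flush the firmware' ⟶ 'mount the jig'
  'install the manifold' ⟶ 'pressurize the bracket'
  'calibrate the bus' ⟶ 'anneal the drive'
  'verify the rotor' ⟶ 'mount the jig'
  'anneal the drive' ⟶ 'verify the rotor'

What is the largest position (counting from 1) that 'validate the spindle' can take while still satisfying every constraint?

Following the constraints forward from 'validate the spindle', its only required successor is 'configure the gasket'.
So at least 1 step follows 'validate the spindle', putting 'validate the spindle' no later than position 10. That position is achievable by scheduling everything else first.

10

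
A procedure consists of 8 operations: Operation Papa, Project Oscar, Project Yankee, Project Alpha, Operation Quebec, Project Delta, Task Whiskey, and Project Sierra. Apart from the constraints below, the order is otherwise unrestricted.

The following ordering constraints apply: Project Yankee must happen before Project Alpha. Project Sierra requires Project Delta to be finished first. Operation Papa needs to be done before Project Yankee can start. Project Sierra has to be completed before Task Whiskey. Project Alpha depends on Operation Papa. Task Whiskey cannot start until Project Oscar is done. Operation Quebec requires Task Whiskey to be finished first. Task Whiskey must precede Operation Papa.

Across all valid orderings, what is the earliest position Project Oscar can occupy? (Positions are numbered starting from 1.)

1

Project Oscar has no prerequisites at all, so it can go in position 1.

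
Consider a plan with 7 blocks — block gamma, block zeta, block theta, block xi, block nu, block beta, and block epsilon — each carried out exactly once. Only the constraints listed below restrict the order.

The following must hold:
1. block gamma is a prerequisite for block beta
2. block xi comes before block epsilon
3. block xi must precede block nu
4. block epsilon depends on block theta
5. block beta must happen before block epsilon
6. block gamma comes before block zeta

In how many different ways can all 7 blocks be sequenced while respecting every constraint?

214

3 blocks have no prerequisites (block gamma, block theta, block xi), so any of them could come first.
Counting all ways to extend the partial order to a total order gives 214.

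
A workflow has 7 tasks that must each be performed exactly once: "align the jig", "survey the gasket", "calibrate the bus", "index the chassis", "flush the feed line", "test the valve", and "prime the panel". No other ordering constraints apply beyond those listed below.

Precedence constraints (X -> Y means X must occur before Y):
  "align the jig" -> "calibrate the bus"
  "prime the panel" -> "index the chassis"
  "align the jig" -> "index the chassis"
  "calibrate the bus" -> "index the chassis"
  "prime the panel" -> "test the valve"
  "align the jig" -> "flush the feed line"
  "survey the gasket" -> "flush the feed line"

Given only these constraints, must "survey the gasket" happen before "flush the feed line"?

There is a constraint chain "survey the gasket" → "flush the feed line".
Hence "survey the gasket" necessarily comes before "flush the feed line".

Yes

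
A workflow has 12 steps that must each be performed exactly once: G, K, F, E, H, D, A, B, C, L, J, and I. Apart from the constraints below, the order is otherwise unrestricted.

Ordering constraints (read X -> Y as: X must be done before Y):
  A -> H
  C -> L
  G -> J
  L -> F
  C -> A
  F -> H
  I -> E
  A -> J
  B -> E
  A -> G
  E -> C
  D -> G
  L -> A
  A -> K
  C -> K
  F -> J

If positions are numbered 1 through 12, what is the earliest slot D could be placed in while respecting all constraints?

Nothing is required before D; it can be the very first step.

1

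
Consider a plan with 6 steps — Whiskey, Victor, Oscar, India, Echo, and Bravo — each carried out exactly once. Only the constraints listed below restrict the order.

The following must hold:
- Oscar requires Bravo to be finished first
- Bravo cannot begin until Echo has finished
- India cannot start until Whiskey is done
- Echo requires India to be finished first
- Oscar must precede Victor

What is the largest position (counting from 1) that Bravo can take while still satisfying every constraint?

4

Every step that must follow Bravo has to come after it. Tracing all chains starting from Bravo, those steps are: Victor, Oscar — 2 in total.
With 2 mandatory successors out of 6 steps total, the latest slot for Bravo is 6−2 = 4, and it's reachable by doing all non-successors before Bravo.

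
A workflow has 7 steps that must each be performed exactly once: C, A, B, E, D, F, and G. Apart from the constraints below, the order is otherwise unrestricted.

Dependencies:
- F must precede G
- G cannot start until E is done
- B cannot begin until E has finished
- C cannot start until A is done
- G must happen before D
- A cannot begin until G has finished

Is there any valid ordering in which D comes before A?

Yes

Nothing in the constraints forces A before D — there is no chain from A to D.
That means at least one valid schedule has D before A.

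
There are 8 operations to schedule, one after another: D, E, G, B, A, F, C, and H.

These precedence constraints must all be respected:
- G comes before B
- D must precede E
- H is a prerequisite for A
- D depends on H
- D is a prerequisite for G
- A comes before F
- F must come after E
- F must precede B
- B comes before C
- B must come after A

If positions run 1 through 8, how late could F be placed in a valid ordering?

Following every chain forward from F, the operations that must come later are B, C — 2 of them.
So at least 2 operations follow F, putting F no later than position 6. That position is achievable by scheduling everything else first.

6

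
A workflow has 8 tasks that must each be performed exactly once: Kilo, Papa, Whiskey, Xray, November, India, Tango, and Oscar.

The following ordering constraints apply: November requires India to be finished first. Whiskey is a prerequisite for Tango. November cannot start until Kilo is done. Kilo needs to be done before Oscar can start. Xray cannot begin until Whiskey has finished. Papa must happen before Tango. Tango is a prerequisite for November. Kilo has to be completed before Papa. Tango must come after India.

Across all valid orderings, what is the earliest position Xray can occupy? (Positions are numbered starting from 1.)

2

The only task forced before Xray (directly or transitively) is Whiskey.
With 1 mandatory predecessor, the earliest Xray can sit is position 1+1 = 2, and placing just that one first achieves it.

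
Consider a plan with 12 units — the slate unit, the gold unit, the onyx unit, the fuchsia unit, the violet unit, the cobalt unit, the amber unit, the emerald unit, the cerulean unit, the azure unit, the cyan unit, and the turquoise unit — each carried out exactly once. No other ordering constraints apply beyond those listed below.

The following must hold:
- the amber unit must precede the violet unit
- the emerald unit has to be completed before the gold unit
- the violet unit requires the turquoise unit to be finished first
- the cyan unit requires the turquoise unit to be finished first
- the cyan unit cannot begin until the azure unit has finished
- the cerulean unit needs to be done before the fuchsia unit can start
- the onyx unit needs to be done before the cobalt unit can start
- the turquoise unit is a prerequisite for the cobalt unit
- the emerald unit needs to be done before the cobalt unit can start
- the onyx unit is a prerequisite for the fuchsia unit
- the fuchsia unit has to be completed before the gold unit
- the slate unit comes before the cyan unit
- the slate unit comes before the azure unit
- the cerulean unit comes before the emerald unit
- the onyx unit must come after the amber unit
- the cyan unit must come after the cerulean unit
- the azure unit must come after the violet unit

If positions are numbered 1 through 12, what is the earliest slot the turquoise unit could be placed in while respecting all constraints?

Nothing is required before the turquoise unit; it can be the very first unit.

1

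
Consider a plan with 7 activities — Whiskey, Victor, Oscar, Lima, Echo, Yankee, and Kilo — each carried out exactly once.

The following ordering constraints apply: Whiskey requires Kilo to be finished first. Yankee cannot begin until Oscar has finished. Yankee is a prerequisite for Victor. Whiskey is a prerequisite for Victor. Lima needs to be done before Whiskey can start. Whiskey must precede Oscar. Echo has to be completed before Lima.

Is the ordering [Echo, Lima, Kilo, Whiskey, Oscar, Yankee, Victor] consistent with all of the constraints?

Going through the constraints one by one, each required predecessor appears earlier in the sequence than its dependent — e.g. Whiskey (position 4) is before Victor (position 7), as required.

Yes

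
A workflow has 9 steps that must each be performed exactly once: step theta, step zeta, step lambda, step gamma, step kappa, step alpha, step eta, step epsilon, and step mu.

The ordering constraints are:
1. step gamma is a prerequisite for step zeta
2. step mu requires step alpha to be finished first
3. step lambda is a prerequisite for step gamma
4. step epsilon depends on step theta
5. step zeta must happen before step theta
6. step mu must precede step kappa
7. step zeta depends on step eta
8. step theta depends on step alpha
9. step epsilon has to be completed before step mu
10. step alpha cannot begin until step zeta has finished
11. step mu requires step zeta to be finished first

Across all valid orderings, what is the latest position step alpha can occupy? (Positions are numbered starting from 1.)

Every step that must follow step alpha has to come after it. Tracing all chains starting from step alpha, those steps are: step theta, step kappa, step epsilon, step mu — 4 in total.
With 4 mandatory successors out of 9 steps total, the latest slot for step alpha is 9−4 = 5, and it's reachable by doing all non-successors before step alpha.

5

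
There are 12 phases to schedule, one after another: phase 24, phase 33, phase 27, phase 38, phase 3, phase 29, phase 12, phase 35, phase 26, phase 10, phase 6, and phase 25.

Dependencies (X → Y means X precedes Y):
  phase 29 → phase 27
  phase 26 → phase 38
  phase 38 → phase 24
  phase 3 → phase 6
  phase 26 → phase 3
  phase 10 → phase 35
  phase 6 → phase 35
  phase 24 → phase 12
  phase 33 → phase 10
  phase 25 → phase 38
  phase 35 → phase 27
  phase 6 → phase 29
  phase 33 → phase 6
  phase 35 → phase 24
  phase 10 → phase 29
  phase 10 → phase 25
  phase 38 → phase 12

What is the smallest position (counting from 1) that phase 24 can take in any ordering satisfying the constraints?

Every phase that must precede phase 24 has to come before it. Tracing all chains that end at phase 24, those phases are: phase 33, phase 38, phase 3, phase 35, phase 26, phase 10, phase 6, phase 25 — 8 in total.
So at minimum 8 phases come before phase 24, putting phase 24 no earlier than position 9. That position is achievable by scheduling exactly those predecessors first.

9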